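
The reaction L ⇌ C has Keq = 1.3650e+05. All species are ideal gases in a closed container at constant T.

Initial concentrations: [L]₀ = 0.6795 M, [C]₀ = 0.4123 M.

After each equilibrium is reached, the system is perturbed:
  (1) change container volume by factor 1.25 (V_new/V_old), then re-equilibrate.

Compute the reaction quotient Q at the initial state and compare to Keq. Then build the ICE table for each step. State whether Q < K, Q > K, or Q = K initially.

Q₀ = 0.6068 vs Keq = 1.3650e+05 ⇒ Q<K, forward
Step 1:
                   L          C
  Initial     0.6795     0.4123
  Change     -0.6795     0.6795
  Equil   7.9985e-06      1.092
  solve Keq expr → x = 0.6795; check Q = 1.3650e+05
Then change container volume by factor 1.25 (V_new/V_old).
Step 2:
                   L          C
  Initial 6.3988e-06     0.8734
  Change           0          0
  Equil   6.3988e-06     0.8734
  solve Keq expr → x = 0; check Q = 1.3650e+05

Q₀ = 0.6068; Q < K (proceeds forward)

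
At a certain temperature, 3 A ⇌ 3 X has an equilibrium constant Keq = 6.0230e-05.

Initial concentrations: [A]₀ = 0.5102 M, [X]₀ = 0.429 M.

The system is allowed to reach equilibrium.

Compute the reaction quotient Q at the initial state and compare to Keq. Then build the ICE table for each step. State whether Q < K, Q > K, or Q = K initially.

Q₀ = 0.5945 vs Keq = 6.0230e-05 ⇒ Q>K, reverse
Step 1:
                  A         X
  I          0.5102     0.429
  C          0.3936   -0.3936
  E          0.9038   0.03543
  solve Keq expr → x = -0.1312; check Q = 6.0230e-05

Q₀ = 0.5945; Q > K (proceeds reverse)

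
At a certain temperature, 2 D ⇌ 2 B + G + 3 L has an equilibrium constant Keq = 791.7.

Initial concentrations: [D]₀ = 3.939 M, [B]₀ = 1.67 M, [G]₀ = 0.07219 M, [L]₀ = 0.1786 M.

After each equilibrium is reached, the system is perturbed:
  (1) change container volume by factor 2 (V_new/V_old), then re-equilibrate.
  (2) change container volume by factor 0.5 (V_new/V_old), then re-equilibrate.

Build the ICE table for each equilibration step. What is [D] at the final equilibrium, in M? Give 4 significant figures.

[D]_eq = 1.391 M

Q₀ = 7.3923e-05 vs Keq = 791.7 ⇒ Q<K, forward
Step 1:
                  D         B         G         L
  Initial     3.939      1.67   0.07219    0.1786
  Change     -2.548     2.548     1.274     3.822
  Equil       1.391     4.218     1.346         4
  solve Keq expr → x = 1.274; check Q = 791.7
Then change container volume by factor 2 (V_new/V_old).
Step 2:
                  D         B         G         L
  Initial    0.6957     2.109     0.673         2
  Change     -0.365     0.365    0.1825    0.5475
  Equil      0.3307     2.474    0.8555     2.548
  solve Keq expr → x = 0.1825; check Q = 791.7
Then change container volume by factor 0.5 (V_new/V_old).
Step 3:
                  D         B         G         L
  Initial    0.6613     4.948     1.711     5.095
  Change       0.73     -0.73    -0.365    -1.095
  Equil       1.391     4.218     1.346         4
  solve Keq expr → x = -0.365; check Q = 791.7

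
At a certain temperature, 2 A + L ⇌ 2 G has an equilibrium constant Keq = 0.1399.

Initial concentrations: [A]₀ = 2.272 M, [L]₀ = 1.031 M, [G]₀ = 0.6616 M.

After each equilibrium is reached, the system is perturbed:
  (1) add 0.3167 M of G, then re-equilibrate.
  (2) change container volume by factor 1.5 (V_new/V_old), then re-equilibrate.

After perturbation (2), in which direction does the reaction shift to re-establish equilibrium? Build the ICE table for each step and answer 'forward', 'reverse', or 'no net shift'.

Q₀ = 0.08225 vs Keq = 0.1399 ⇒ Q<K, forward
Step 1:
                  A         L         G
  I           2.272     1.031    0.6616
  C         -0.1274  -0.06368    0.1274
  E           2.145    0.9673     0.789
  solve Keq expr → x = 0.06368; check Q = 0.1399
Then add 0.3167 M of G.
Step 2:
                  A         L         G
  I           2.145    0.9673     1.106
  C          0.1998   0.09989   -0.1998
  E           2.344     1.067    0.9059
  solve Keq expr → x = -0.09989; check Q = 0.1399
Then change container volume by factor 1.5 (V_new/V_old).
Step 3:
                  A         L         G
  I           1.563    0.7115    0.6039
  C         0.07414   0.03707  -0.07414
  E           1.637    0.7485    0.5298
  solve Keq expr → x = -0.03707; check Q = 0.1399

Direction: reverse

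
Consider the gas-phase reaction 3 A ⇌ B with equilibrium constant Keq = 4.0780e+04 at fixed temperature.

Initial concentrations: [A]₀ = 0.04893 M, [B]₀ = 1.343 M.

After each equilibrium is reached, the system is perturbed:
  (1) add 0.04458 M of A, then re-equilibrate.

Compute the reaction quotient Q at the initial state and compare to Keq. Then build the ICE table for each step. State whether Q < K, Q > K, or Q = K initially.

Q₀ = 1.1464e+04; Q < K (proceeds forward)

Q₀ = 1.1464e+04 vs Keq = 4.0780e+04 ⇒ Q<K, forward
Step 1:
                  A         B
  I         0.04893     1.343
  C        -0.01683  0.005611
  E          0.0321     1.349
  solve Keq expr → x = 0.005611; check Q = 4.0780e+04
Then add 0.04458 M of A.
Step 2:
                  A         B
  I         0.07668     1.349
  C        -0.04446   0.01482
  E         0.03222     1.363
  solve Keq expr → x = 0.01482; check Q = 4.0780e+04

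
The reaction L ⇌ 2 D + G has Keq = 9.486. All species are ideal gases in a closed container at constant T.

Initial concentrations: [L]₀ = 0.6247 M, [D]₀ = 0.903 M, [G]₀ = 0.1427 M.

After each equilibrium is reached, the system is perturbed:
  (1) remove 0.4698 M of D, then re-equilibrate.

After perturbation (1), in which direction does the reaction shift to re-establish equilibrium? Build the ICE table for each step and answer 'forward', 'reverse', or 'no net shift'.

Direction: forward

Q₀ = 0.1863 vs Keq = 9.486 ⇒ Q<K, forward
Step 1:
                  L         D         G
  Initial    0.6247     0.903    0.1427
  Change     -0.434     0.868     0.434
  Equil      0.1907     1.771    0.5767
  solve Keq expr → x = 0.434; check Q = 9.486
Then remove 0.4698 M of D.
Step 2:
                  L         D         G
  Initial    0.1907     1.301    0.5767
  Change   -0.05693    0.1139   0.05693
  Equil      0.1338     1.415    0.6336
  solve Keq expr → x = 0.05693; check Q = 9.486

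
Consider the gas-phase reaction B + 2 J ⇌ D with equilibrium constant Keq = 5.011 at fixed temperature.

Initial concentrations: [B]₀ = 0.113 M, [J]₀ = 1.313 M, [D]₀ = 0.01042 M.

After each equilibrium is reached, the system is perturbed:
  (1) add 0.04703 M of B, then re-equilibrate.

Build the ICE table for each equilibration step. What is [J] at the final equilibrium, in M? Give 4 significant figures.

Q₀ = 0.05349 vs Keq = 5.011 ⇒ Q<K, forward
Step 1:
                  B         J         D
  init        0.113     1.313   0.01042
  Δ        -0.09608   -0.1922   0.09608
  eq        0.01692     1.121    0.1065
  solve Keq expr → x = 0.09608; check Q = 5.011
Then add 0.04703 M of B.
Step 2:
                  B         J         D
  init      0.06395     1.121    0.1065
  Δ        -0.03764  -0.07527   0.03764
  eq        0.02631     1.046    0.1441
  solve Keq expr → x = 0.03764; check Q = 5.011

[J]_eq = 1.046 M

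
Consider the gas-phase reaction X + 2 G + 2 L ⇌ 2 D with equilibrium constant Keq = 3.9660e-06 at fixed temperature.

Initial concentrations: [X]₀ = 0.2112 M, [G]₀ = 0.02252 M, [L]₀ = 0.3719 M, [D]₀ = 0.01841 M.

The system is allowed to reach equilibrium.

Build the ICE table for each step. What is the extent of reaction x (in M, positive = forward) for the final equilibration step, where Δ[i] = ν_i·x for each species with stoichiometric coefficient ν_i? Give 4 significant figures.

Q₀ = 22.88 vs Keq = 3.9660e-06 ⇒ Q>K, reverse
Step 1:
                    X           G           L           D
  init         0.2112     0.02252      0.3719     0.01841
  Δ          0.009198      0.0184      0.0184     -0.0184
  eq           0.2204     0.04092      0.3903  1.4930e-05
  solve Keq expr → x = -0.009198; check Q = 3.9660e-06

x = -0.009198 M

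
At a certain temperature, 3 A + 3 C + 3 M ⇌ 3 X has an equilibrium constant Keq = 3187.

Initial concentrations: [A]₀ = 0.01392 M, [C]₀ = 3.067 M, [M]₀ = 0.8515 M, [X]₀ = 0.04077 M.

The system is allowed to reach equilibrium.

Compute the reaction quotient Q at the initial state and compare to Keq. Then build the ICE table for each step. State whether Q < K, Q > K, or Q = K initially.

Q₀ = 1.411 vs Keq = 3187 ⇒ Q<K, forward
Step 1:
                    A           C           M           X
  init        0.01392       3.067      0.8515     0.04077
  Δ          -0.01251    -0.01251    -0.01251     0.01251
  eq         0.001413       3.054       0.839     0.05328
  solve Keq expr → x = 0.004169; check Q = 3187

Q₀ = 1.411; Q < K (proceeds forward)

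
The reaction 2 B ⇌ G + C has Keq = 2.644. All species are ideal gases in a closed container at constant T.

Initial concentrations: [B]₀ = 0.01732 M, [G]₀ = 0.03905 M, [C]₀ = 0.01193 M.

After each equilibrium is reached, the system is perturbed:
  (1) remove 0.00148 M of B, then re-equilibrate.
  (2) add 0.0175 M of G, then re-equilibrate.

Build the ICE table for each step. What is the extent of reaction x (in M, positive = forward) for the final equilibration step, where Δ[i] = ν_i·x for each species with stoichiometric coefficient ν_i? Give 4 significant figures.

x = -9.9054e-04 M

Q₀ = 1.553 vs Keq = 2.644 ⇒ Q<K, forward
Step 1:
                  B         G         C
  init      0.01732   0.03905   0.01193
  Δ       -0.002977  0.001488  0.001488
  eq        0.01434   0.04054   0.01342
  solve Keq expr → x = 0.001488; check Q = 2.644
Then remove 0.00148 M of B.
Step 2:
                  B         G         C
  init      0.01286   0.04054   0.01342
  Δ        0.001091 -5.4534e-04 -5.4534e-04
  eq        0.01395   0.03999   0.01287
  solve Keq expr → x = -5.4534e-04; check Q = 2.644
Then add 0.0175 M of G.
Step 3:
                  B         G         C
  init      0.01395   0.05749   0.01287
  Δ        0.001981 -9.9054e-04 -9.9054e-04
  eq        0.01594    0.0565   0.01188
  solve Keq expr → x = -9.9054e-04; check Q = 2.644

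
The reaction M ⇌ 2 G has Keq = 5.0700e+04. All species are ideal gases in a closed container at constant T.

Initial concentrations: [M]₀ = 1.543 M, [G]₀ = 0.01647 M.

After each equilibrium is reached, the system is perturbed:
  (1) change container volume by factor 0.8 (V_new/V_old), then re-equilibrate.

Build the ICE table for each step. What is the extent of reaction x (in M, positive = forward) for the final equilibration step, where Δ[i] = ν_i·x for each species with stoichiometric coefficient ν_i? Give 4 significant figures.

x = -5.9295e-05 M

Q₀ = 1.7580e-04 vs Keq = 5.0700e+04 ⇒ Q<K, forward
Step 1:
                    M           G
  I             1.543     0.01647
  C            -1.543       3.086
  E        1.8980e-04       3.102
  solve Keq expr → x = 1.543; check Q = 5.0700e+04
Then change container volume by factor 0.8 (V_new/V_old).
Step 2:
                    M           G
  I        2.3725e-04       3.878
  C        5.9295e-05 -1.1859e-04
  E        2.9655e-04       3.877
  solve Keq expr → x = -5.9295e-05; check Q = 5.0700e+04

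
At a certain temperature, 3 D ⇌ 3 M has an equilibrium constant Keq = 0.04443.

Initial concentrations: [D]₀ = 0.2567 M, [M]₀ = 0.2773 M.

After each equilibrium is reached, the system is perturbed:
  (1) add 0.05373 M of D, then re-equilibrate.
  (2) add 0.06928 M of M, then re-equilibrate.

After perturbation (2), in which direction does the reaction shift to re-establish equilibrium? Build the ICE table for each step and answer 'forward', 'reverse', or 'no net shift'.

Q₀ = 1.261 vs Keq = 0.04443 ⇒ Q>K, reverse
Step 1:
                  D         M
  Initial    0.2567    0.2773
  Change     0.1376   -0.1376
  Equil      0.3943    0.1397
  solve Keq expr → x = -0.04588; check Q = 0.04443
Then add 0.05373 M of D.
Step 2:
                  D         M
  Initial    0.4481    0.1397
  Change   -0.01405   0.01405
  Equil       0.434    0.1537
  solve Keq expr → x = 0.004684; check Q = 0.04443
Then add 0.06928 M of M.
Step 3:
                  D         M
  Initial     0.434     0.223
  Change    0.05116  -0.05116
  Equil      0.4852    0.1718
  solve Keq expr → x = -0.01705; check Q = 0.04443

Direction: reverse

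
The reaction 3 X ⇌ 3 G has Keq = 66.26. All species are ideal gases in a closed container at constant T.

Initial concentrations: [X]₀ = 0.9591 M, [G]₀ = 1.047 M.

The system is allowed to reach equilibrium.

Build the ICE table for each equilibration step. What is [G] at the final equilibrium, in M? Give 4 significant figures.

Q₀ = 1.301 vs Keq = 66.26 ⇒ Q<K, forward
Step 1:
                  X         G
  I          0.9591     1.047
  C         -0.5616    0.5616
  E          0.3975     1.609
  solve Keq expr → x = 0.1872; check Q = 66.26

[G]_eq = 1.609 M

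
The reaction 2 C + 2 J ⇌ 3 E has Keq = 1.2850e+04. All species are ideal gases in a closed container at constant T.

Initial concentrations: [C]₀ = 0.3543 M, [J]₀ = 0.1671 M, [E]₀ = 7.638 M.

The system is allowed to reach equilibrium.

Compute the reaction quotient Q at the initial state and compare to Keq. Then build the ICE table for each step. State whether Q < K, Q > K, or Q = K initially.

Q₀ = 1.2713e+05; Q > K (proceeds reverse)

Q₀ = 1.2713e+05 vs Keq = 1.2850e+04 ⇒ Q>K, reverse
Step 1:
                    C           J           E
  init         0.3543      0.1671       7.638
  Δ            0.1702      0.1702     -0.2554
  eq           0.5245      0.3373       7.383
  solve Keq expr → x = -0.08512; check Q = 1.2850e+04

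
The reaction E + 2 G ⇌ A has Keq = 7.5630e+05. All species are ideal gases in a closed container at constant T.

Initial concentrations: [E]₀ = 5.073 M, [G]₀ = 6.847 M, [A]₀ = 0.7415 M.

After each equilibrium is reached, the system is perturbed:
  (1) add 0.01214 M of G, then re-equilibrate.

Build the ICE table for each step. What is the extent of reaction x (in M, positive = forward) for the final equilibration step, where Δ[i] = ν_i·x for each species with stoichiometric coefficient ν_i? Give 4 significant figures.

Q₀ = 0.003118 vs Keq = 7.5630e+05 ⇒ Q<K, forward
Step 1:
                    E           G           A
  init          5.073       6.847      0.7415
  Δ            -3.423      -6.845       3.423
  eq             1.65    0.001826       4.164
  solve Keq expr → x = 3.423; check Q = 7.5630e+05
Then add 0.01214 M of G.
Step 2:
                    E           G           A
  init           1.65     0.01397       4.164
  Δ         -0.006068    -0.01214    0.006068
  eq            1.644    0.001831        4.17
  solve Keq expr → x = 0.006068; check Q = 7.5630e+05

x = 0.006068 M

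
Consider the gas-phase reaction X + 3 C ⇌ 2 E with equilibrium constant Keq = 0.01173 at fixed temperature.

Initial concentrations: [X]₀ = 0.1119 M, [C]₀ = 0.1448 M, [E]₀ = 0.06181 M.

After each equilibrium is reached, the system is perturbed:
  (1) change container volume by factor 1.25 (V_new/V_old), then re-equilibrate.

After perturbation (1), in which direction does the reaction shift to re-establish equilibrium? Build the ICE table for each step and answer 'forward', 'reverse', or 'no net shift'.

Direction: reverse

Q₀ = 11.25 vs Keq = 0.01173 ⇒ Q>K, reverse
Step 1:
                  X         C         E
  Initial    0.1119    0.1448   0.06181
  Change    0.02865   0.08596  -0.05731
  Equil      0.1406    0.2308  0.004501
  solve Keq expr → x = -0.02865; check Q = 0.01173
Then change container volume by factor 1.25 (V_new/V_old).
Step 2:
                  X         C         E
  Initial    0.1124    0.1846  0.003601
  Change  3.4570e-04  0.001037 -6.9141e-04
  Equil      0.1128    0.1856  0.002909
  solve Keq expr → x = -3.4570e-04; check Q = 0.01173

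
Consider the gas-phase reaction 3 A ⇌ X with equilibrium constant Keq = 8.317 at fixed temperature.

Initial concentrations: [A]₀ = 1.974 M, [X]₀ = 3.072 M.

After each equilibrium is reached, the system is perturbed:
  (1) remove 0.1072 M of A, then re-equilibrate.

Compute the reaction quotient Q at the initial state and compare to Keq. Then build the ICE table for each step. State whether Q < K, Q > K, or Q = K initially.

Q₀ = 0.3994 vs Keq = 8.317 ⇒ Q<K, forward
Step 1:
                  A         X
  I           1.974     3.072
  C          -1.226    0.4087
  E           0.748     3.481
  solve Keq expr → x = 0.4087; check Q = 8.317
Then remove 0.1072 M of A.
Step 2:
                  A         X
  I          0.6408     3.481
  C          0.1047   -0.0349
  E          0.7455     3.446
  solve Keq expr → x = -0.0349; check Q = 8.317

Q₀ = 0.3994; Q < K (proceeds forward)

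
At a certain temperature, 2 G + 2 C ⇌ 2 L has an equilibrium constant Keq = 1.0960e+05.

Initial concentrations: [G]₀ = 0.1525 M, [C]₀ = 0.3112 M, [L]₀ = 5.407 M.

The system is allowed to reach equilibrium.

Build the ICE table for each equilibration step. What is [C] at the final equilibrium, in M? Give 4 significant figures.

[C]_eq = 0.2306 M

Q₀ = 1.2981e+04 vs Keq = 1.0960e+05 ⇒ Q<K, forward
Step 1:
                   G          C          L
  I           0.1525     0.3112      5.407
  C         -0.08061   -0.08061    0.08061
  E          0.07189     0.2306      5.488
  solve Keq expr → x = 0.04031; check Q = 1.0960e+05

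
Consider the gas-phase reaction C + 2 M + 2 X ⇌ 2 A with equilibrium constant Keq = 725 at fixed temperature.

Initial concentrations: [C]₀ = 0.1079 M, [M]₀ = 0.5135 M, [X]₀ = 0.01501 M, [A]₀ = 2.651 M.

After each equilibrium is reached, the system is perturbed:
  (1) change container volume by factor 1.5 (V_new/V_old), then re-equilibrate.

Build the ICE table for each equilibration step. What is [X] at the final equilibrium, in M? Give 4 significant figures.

Q₀ = 1.0964e+06 vs Keq = 725 ⇒ Q>K, reverse
Step 1:
                   C          M          X          A
  Initial     0.1079     0.5135    0.01501      2.651
  Change      0.1182     0.2364     0.2364    -0.2364
  Equil       0.2261     0.7499     0.2515      2.415
  solve Keq expr → x = -0.1182; check Q = 725
Then change container volume by factor 1.5 (V_new/V_old).
Step 2:
                   C          M          X          A
  Initial     0.1507        0.5     0.1676       1.61
  Change     0.03371    0.06742    0.06742   -0.06742
  Equil       0.1845     0.5674     0.2351      1.542
  solve Keq expr → x = -0.03371; check Q = 725

[X]_eq = 0.2351 M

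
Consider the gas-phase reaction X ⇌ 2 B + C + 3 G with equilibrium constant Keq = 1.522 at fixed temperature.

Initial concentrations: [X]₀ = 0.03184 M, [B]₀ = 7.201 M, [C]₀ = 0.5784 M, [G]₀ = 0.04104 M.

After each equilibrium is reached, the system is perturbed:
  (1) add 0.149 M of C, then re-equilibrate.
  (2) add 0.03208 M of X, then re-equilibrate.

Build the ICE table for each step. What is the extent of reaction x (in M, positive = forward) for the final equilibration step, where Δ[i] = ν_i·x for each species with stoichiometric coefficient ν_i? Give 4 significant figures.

Q₀ = 0.06511 vs Keq = 1.522 ⇒ Q<K, forward
Step 1:
                   X          B          C          G
  init       0.03184      7.201     0.5784    0.04104
  Δ         -0.01656    0.03312    0.01656    0.04969
  eq         0.01528      7.234      0.595    0.09073
  solve Keq expr → x = 0.01656; check Q = 1.522
Then add 0.149 M of C.
Step 2:
                   X          B          C          G
  init       0.01528      7.234      0.744    0.09073
  Δ         0.001346  -0.002691  -0.001346  -0.004037
  eq         0.01662      7.231     0.7426    0.08669
  solve Keq expr → x = -0.001346; check Q = 1.522
Then add 0.03208 M of X.
Step 3:
                   X          B          C          G
  init        0.0487      7.231     0.7426    0.08669
  Δ        -0.009379    0.01876   0.009379    0.02814
  eq         0.03932       7.25      0.752     0.1148
  solve Keq expr → x = 0.009379; check Q = 1.522

x = 0.009379 M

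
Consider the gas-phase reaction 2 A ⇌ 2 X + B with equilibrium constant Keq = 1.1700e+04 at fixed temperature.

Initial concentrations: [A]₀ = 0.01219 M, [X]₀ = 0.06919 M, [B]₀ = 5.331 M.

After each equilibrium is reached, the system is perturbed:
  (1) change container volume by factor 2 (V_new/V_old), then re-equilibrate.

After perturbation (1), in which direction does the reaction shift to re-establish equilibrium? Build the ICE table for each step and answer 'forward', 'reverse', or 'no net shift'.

Direction: forward

Q₀ = 171.7 vs Keq = 1.1700e+04 ⇒ Q<K, forward
Step 1:
                  A         X         B
  I         0.01219   0.06919     5.331
  C        -0.01049   0.01049  0.005244
  E        0.001702   0.07968     5.336
  solve Keq expr → x = 0.005244; check Q = 1.1700e+04
Then change container volume by factor 2 (V_new/V_old).
Step 2:
                  A         X         B
  I       8.5082e-04   0.03984     2.668
  C       -2.4548e-04 2.4548e-04 1.2274e-04
  E       6.0534e-04   0.04008     2.668
  solve Keq expr → x = 1.2274e-04; check Q = 1.1700e+04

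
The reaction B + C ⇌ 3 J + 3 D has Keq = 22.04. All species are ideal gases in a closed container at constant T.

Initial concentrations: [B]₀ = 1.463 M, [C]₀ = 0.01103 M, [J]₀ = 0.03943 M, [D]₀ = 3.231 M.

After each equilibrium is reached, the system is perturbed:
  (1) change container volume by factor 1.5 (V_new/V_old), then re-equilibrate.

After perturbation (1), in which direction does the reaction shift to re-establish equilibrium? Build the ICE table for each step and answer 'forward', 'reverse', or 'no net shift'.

Direction: forward

Q₀ = 0.1281 vs Keq = 22.04 ⇒ Q<K, forward
Step 1:
                   B          C          J          D
  init         1.463    0.01103    0.03943      3.231
  Δ         -0.01064   -0.01064    0.03191    0.03191
  eq           1.452 3.9399e-04    0.07134      3.263
  solve Keq expr → x = 0.01064; check Q = 22.04
Then change container volume by factor 1.5 (V_new/V_old).
Step 2:
                   B          C          J          D
  init        0.9682 2.6266e-04    0.04756      2.175
  Δ       -2.0865e-04 -2.0865e-04 6.2594e-04 6.2594e-04
  eq           0.968 5.4018e-05    0.04818      2.176
  solve Keq expr → x = 2.0865e-04; check Q = 22.04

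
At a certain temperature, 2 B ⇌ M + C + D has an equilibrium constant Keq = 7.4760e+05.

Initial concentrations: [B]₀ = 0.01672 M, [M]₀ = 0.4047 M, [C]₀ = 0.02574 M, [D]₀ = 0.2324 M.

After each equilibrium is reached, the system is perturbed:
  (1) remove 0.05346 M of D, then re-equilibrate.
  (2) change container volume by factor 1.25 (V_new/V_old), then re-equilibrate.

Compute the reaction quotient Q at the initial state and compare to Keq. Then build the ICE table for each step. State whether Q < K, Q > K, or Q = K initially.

Q₀ = 8.66; Q < K (proceeds forward)

Q₀ = 8.66 vs Keq = 7.4760e+05 ⇒ Q<K, forward
Step 1:
                   B          M          C          D
  I          0.01672     0.4047    0.02574     0.2324
  C         -0.01665   0.008326   0.008326   0.008326
  E       6.7310e-05      0.413    0.03407     0.2407
  solve Keq expr → x = 0.008326; check Q = 7.4760e+05
Then remove 0.05346 M of D.
Step 2:
                   B          M          C          D
  I       6.7310e-05      0.413    0.03407     0.1873
  C       -7.9383e-06 3.9691e-06 3.9691e-06 3.9691e-06
  E       5.9372e-05      0.413    0.03407     0.1873
  solve Keq expr → x = 3.9691e-06; check Q = 7.4760e+05
Then change container volume by factor 1.25 (V_new/V_old).
Step 3:
                   B          M          C          D
  I       4.7497e-05     0.3304    0.02726     0.1498
  C       -5.0120e-06 2.5060e-06 2.5060e-06 2.5060e-06
  E       4.2485e-05     0.3304    0.02726     0.1498
  solve Keq expr → x = 2.5060e-06; check Q = 7.4760e+05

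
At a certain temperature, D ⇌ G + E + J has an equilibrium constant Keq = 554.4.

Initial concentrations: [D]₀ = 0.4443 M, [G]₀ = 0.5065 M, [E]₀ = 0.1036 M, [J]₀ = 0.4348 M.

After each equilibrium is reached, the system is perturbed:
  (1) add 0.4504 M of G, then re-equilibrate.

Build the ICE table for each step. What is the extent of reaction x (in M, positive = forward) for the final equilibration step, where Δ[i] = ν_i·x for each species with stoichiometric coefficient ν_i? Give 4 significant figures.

x = -3.8862e-04 M

Q₀ = 0.05135 vs Keq = 554.4 ⇒ Q<K, forward
Step 1:
                   D          G          E          J
  I           0.4443     0.5065     0.1036     0.4348
  C          -0.4435     0.4435     0.4435     0.4435
  E       8.2332e-04       0.95     0.5471     0.8783
  solve Keq expr → x = 0.4435; check Q = 554.4
Then add 0.4504 M of G.
Step 2:
                   D          G          E          J
  I       8.2332e-04        1.4     0.5471     0.8783
  C       3.8862e-04 -3.8862e-04 -3.8862e-04 -3.8862e-04
  E         0.001212        1.4     0.5467     0.8779
  solve Keq expr → x = -3.8862e-04; check Q = 554.4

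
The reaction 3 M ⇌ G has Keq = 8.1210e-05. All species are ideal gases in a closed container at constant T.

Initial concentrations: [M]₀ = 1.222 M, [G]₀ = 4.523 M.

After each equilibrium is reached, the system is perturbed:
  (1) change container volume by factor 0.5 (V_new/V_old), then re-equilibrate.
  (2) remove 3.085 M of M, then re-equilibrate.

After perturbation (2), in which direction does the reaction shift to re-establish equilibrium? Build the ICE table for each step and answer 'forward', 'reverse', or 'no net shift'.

Direction: reverse

Q₀ = 2.479 vs Keq = 8.1210e-05 ⇒ Q>K, reverse
Step 1:
                   M          G
  I            1.222      4.523
  C            12.89     -4.295
  E            14.11      0.228
  solve Keq expr → x = -4.295; check Q = 8.1210e-05
Then change container volume by factor 0.5 (V_new/V_old).
Step 2:
                   M          G
  I            28.21      0.456
  C           -2.685     0.8951
  E            25.53      1.351
  solve Keq expr → x = 0.8951; check Q = 8.1210e-05
Then remove 3.085 M of M.
Step 3:
                   M          G
  I            22.44      1.351
  C           0.9388    -0.3129
  E            23.38      1.038
  solve Keq expr → x = -0.3129; check Q = 8.1210e-05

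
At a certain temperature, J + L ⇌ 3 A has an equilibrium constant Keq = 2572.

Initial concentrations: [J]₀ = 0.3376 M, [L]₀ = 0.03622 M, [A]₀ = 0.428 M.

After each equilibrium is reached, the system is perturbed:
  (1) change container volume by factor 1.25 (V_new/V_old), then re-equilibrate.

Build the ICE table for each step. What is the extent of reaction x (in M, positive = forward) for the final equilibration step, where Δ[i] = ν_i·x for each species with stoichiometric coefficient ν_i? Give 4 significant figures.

Q₀ = 6.412 vs Keq = 2572 ⇒ Q<K, forward
Step 1:
                    J           L           A
  init         0.3376     0.03622       0.428
  Δ          -0.03602    -0.03602      0.1081
  eq           0.3016  1.9860e-04      0.5361
  solve Keq expr → x = 0.03602; check Q = 2572
Then change container volume by factor 1.25 (V_new/V_old).
Step 2:
                    J           L           A
  init         0.2413  1.5888e-04      0.4289
  Δ       -3.1675e-05 -3.1675e-05  9.5024e-05
  eq           0.2412  1.2721e-04      0.4289
  solve Keq expr → x = 3.1675e-05; check Q = 2572

x = 3.1675e-05 M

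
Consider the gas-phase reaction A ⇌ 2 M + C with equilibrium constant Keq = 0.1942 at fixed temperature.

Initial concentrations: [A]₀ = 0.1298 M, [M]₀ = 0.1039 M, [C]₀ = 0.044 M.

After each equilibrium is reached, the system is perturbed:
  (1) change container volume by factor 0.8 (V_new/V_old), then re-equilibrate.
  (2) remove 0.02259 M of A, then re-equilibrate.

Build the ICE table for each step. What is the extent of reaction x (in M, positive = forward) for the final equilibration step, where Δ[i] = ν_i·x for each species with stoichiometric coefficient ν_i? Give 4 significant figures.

x = -0.009673 M

Q₀ = 0.003659 vs Keq = 0.1942 ⇒ Q<K, forward
Step 1:
                  A         M         C
  init       0.1298    0.1039     0.044
  Δ         -0.0826    0.1652    0.0826
  eq         0.0472    0.2691    0.1266
  solve Keq expr → x = 0.0826; check Q = 0.1942
Then change container volume by factor 0.8 (V_new/V_old).
Step 2:
                  A         M         C
  init        0.059    0.3364    0.1582
  Δ         0.01302  -0.02603  -0.01302
  eq        0.07202    0.3103    0.1452
  solve Keq expr → x = -0.01302; check Q = 0.1942
Then remove 0.02259 M of A.
Step 3:
                  A         M         C
  init      0.04943    0.3103    0.1452
  Δ        0.009673  -0.01935 -0.009673
  eq         0.0591     0.291    0.1356
  solve Keq expr → x = -0.009673; check Q = 0.1942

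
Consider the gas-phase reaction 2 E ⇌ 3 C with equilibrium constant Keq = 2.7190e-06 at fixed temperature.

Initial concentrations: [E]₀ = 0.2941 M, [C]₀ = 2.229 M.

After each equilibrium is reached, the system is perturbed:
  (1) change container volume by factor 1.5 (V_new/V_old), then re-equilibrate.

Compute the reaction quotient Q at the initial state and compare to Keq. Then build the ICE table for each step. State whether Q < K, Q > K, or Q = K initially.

Q₀ = 128 vs Keq = 2.7190e-06 ⇒ Q>K, reverse
Step 1:
                  E         C
  Initial    0.2941     2.229
  Change      1.472    -2.209
  Equil       1.767    0.0204
  solve Keq expr → x = -0.7362; check Q = 2.7190e-06
Then change container volume by factor 1.5 (V_new/V_old).
Step 2:
                  E         C
  Initial     1.178    0.0136
  Change  -0.001304  0.001956
  Equil       1.176   0.01555
  solve Keq expr → x = 6.5208e-04; check Q = 2.7190e-06

Q₀ = 128; Q > K (proceeds reverse)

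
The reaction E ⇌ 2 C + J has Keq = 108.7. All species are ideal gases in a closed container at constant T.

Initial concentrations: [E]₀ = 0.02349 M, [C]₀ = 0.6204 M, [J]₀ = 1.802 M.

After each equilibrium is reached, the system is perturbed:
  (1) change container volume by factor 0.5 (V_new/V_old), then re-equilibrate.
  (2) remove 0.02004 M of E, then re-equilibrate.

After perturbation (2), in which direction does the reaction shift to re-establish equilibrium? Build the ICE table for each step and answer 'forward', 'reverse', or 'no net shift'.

Direction: reverse

Q₀ = 29.53 vs Keq = 108.7 ⇒ Q<K, forward
Step 1:
                   E          C          J
  init       0.02349     0.6204      1.802
  Δ         -0.01635    0.03271    0.01635
  eq        0.007135     0.6531      1.818
  solve Keq expr → x = 0.01635; check Q = 108.7
Then change container volume by factor 0.5 (V_new/V_old).
Step 2:
                   E          C          J
  init       0.01427      1.306      3.637
  Δ          0.03616   -0.07232   -0.03616
  eq         0.05043      1.234      3.601
  solve Keq expr → x = -0.03616; check Q = 108.7
Then remove 0.02004 M of E.
Step 3:
                   E          C          J
  init       0.03039      1.234      3.601
  Δ          0.01706   -0.03413   -0.01706
  eq         0.04745        1.2      3.583
  solve Keq expr → x = -0.01706; check Q = 108.7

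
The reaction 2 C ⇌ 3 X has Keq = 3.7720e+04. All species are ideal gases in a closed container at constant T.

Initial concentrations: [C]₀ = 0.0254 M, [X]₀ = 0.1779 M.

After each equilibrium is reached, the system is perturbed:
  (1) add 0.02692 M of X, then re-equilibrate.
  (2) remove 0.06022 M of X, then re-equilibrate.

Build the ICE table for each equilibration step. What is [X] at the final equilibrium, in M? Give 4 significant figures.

Q₀ = 8.727 vs Keq = 3.7720e+04 ⇒ Q<K, forward
Step 1:
                  C         X
  init       0.0254    0.1779
  Δ        -0.02489   0.03733
  eq      5.1412e-04    0.2152
  solve Keq expr → x = 0.01244; check Q = 3.7720e+04
Then add 0.02692 M of X.
Step 2:
                  C         X
  init    5.1412e-04    0.2421
  Δ       9.8849e-05 -1.4827e-04
  eq      6.1297e-04     0.242
  solve Keq expr → x = -4.9424e-05; check Q = 3.7720e+04
Then remove 0.06022 M of X.
Step 3:
                  C         X
  init    6.1297e-04    0.1818
  Δ       -2.1286e-04 3.1929e-04
  eq      4.0011e-04    0.1821
  solve Keq expr → x = 1.0643e-04; check Q = 3.7720e+04

[X]_eq = 0.1821 M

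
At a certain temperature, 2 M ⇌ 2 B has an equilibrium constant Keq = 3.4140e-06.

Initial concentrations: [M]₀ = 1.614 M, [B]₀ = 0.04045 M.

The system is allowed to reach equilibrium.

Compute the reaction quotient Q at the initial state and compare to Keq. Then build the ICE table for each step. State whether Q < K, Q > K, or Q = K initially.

Q₀ = 6.2810e-04 vs Keq = 3.4140e-06 ⇒ Q>K, reverse
Step 1:
                  M         B
  I           1.614   0.04045
  C          0.0374   -0.0374
  E           1.651  0.003051
  solve Keq expr → x = -0.0187; check Q = 3.4140e-06

Q₀ = 6.2810e-04; Q > K (proceeds reverse)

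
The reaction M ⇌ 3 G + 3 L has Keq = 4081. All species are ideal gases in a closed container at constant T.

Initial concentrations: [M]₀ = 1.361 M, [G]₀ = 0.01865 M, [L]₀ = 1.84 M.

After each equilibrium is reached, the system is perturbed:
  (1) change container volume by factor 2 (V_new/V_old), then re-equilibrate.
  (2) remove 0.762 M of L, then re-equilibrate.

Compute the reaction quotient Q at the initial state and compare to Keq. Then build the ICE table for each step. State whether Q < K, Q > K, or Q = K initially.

Q₀ = 2.9691e-05; Q < K (proceeds forward)

Q₀ = 2.9691e-05 vs Keq = 4081 ⇒ Q<K, forward
Step 1:
                   M          G          L
  I            1.361    0.01865       1.84
  C          -0.9001        2.7        2.7
  E           0.4609      2.719       4.54
  solve Keq expr → x = 0.9001; check Q = 4081
Then change container volume by factor 2 (V_new/V_old).
Step 2:
                   M          G          L
  I           0.2305      1.359       2.27
  C          -0.1901     0.5703     0.5703
  E          0.04036       1.93       2.84
  solve Keq expr → x = 0.1901; check Q = 4081
Then remove 0.762 M of L.
Step 3:
                   M          G          L
  I          0.04036       1.93      2.078
  C         -0.02127    0.06381    0.06381
  E          0.01909      1.994      2.142
  solve Keq expr → x = 0.02127; check Q = 4081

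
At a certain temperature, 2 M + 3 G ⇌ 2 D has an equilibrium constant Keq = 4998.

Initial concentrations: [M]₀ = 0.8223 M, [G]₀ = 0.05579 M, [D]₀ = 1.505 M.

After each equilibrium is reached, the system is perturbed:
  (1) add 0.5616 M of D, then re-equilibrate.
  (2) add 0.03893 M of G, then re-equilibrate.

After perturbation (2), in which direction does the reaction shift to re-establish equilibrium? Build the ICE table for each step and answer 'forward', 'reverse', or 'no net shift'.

Direction: forward

Q₀ = 1.9290e+04 vs Keq = 4998 ⇒ Q>K, reverse
Step 1:
                   M          G          D
  init        0.8223    0.05579      1.505
  Δ          0.01973     0.0296   -0.01973
  eq           0.842    0.08539      1.485
  solve Keq expr → x = -0.009865; check Q = 4998
Then add 0.5616 M of D.
Step 2:
                   M          G          D
  init         0.842    0.08539      2.047
  Δ          0.01259    0.01888   -0.01259
  eq          0.8546     0.1043      2.034
  solve Keq expr → x = -0.006295; check Q = 4998
Then add 0.03893 M of G.
Step 3:
                   M          G          D
  init        0.8546     0.1432      2.034
  Δ         -0.02406   -0.03609    0.02406
  eq          0.8306     0.1071      2.058
  solve Keq expr → x = 0.01203; check Q = 4998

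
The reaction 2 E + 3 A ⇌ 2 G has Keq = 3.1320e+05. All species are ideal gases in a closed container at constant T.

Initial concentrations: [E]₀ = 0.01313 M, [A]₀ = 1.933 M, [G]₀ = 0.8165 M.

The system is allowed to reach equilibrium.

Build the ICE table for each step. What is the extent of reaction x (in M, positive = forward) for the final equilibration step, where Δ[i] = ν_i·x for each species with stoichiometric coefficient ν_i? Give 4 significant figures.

x = 0.006285 M

Q₀ = 535.4 vs Keq = 3.1320e+05 ⇒ Q<K, forward
Step 1:
                  E         A         G
  I         0.01313     1.933    0.8165
  C        -0.01257  -0.01886   0.01257
  E       5.5940e-04     1.914    0.8291
  solve Keq expr → x = 0.006285; check Q = 3.1320e+05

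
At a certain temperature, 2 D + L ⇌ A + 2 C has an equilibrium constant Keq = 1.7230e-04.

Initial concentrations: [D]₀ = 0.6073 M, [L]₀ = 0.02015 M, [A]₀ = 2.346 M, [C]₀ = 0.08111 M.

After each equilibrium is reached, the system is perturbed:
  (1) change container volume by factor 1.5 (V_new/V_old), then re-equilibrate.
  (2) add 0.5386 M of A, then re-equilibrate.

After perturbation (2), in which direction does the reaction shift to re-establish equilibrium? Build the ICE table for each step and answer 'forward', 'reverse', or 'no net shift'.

Q₀ = 2.077 vs Keq = 1.7230e-04 ⇒ Q>K, reverse
Step 1:
                    D           L           A           C
  Initial      0.6073     0.02015       2.346     0.08111
  Change      0.07966     0.03983    -0.03983    -0.07966
  Equil         0.687     0.05998       2.306    0.001454
  solve Keq expr → x = -0.03983; check Q = 1.7230e-04
Then change container volume by factor 1.5 (V_new/V_old).
Step 2:
                    D           L           A           C
  Initial       0.458     0.03999       1.537  9.6946e-04
  Change            0           0           0           0
  Equil         0.458     0.03999       1.537  9.6946e-04
  solve Keq expr → x = 0; check Q = 1.7230e-04
Then add 0.5386 M of A.
Step 3:
                    D           L           A           C
  Initial       0.458     0.03999       2.076  9.6946e-04
  Change   1.3422e-04  6.7111e-05 -6.7111e-05 -1.3422e-04
  Equil        0.4581     0.04005       2.076  8.3524e-04
  solve Keq expr → x = -6.7111e-05; check Q = 1.7230e-04

Direction: reverse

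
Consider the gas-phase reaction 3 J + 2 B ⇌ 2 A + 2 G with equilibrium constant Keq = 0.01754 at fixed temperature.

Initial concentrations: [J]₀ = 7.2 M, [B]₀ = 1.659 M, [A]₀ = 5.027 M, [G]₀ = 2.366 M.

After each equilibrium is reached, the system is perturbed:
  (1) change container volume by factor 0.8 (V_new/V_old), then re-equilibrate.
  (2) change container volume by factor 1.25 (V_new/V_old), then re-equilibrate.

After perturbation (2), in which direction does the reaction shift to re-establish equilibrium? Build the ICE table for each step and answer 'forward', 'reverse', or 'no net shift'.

Q₀ = 0.1377 vs Keq = 0.01754 ⇒ Q>K, reverse
Step 1:
                    J           B           A           G
  I               7.2       1.659       5.027       2.366
  C             1.024      0.6826     -0.6826     -0.6826
  E             8.224       2.342       4.344       1.683
  solve Keq expr → x = -0.3413; check Q = 0.01754
Then change container volume by factor 0.8 (V_new/V_old).
Step 2:
                    J           B           A           G
  I             10.28       2.927       5.431       2.104
  C           -0.1377    -0.09181     0.09181     0.09181
  E             10.14       2.835       5.522       2.196
  solve Keq expr → x = 0.04591; check Q = 0.01754
Then change container volume by factor 1.25 (V_new/V_old).
Step 3:
                    J           B           A           G
  I             8.114       2.268       4.418       1.757
  C            0.1102     0.07345    -0.07345    -0.07345
  E             8.224       2.342       4.344       1.683
  solve Keq expr → x = -0.03672; check Q = 0.01754

Direction: reverse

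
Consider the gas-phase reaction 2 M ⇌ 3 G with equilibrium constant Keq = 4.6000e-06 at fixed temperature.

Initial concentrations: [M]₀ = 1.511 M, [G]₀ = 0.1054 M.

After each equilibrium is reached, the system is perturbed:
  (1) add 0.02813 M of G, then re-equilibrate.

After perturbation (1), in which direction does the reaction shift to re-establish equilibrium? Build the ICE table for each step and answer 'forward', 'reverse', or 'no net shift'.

Direction: reverse

Q₀ = 5.1285e-04 vs Keq = 4.6000e-06 ⇒ Q>K, reverse
Step 1:
                  M         G
  init        1.511    0.1054
  Δ         0.05531  -0.08297
  eq          1.566   0.02243
  solve Keq expr → x = -0.02766; check Q = 4.6000e-06
Then add 0.02813 M of G.
Step 2:
                  M         G
  init        1.566   0.05056
  Δ         0.01863  -0.02795
  eq          1.585   0.02261
  solve Keq expr → x = -0.009317; check Q = 4.6000e-06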